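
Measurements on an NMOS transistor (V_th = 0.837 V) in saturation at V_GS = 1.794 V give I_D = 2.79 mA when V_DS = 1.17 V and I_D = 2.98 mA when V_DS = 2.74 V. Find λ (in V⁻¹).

With V_GS fixed, I_D ∝ (1 + λ V_DS) in saturation, so I_D2/I_D1 = (1 + λ V_DS2)/(1 + λ V_DS1).
2.98/2.79 = 1.068 = (1 + 2.74 λ)/(1 + 1.17 λ).
Solving: λ (I_D1 V_DS2 − I_D2 V_DS1) = I_D2 − I_D1, so λ = (2.98 − 2.79) / (2.79 × 2.74 − 2.98 × 1.17) = 0.19 / 4.16 = 0.0457 V⁻¹.

λ = 0.0457 V⁻¹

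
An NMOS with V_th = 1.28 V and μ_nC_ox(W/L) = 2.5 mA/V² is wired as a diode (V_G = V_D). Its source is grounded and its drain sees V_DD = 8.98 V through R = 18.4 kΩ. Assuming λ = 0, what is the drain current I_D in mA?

I_D = 0.388 mA

With gate tied to drain, V_GS = V_DS ≥ V_GS − V_th, so the device is in saturation.
KCL at the drain: ½ k_n (V_GS − V_th)² = (V_DD − V_GS)/R.
Let x = V_GS − 1.28. Then 23 x² + x − 7.7 = 0, giving x = 0.557 V (positive root), so V_GS = 1.84 V.
I_D = (V_DD − V_GS)/R = (8.98 − 1.84) / 18.4 = 0.388 mA.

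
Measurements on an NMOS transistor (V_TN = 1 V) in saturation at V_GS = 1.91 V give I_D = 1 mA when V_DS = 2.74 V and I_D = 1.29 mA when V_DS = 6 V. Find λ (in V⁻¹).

λ = 0.118 V⁻¹

With V_GS fixed, I_D ∝ (1 + λ V_DS) in saturation, so I_D2/I_D1 = (1 + λ V_DS2)/(1 + λ V_DS1).
1.29/1 = 1.29 = (1 + 6 λ)/(1 + 2.74 λ).
Solving: λ (I_D1 V_DS2 − I_D2 V_DS1) = I_D2 − I_D1, so λ = (1.29 − 1) / (1 × 6 − 1.29 × 2.74) = 0.29 / 2.47 = 0.118 V⁻¹.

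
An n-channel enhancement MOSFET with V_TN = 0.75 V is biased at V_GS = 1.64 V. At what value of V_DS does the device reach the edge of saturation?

The boundary between triode and saturation is V_DS = V_GS − V_TN = V_ov.
V_ov = 1.64 − 0.75 = 0.89 V.

V_DS,sat = 0.890 V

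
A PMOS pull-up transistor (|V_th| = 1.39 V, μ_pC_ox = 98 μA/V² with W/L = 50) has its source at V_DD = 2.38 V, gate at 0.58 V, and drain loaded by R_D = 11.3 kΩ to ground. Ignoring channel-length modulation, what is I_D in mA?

I_D = 0.200 mA

V_SG = V_DD − V_G = 2.38 − 0.58 = 1.8 V, so V_ov = 1.8 − 1.39 = 0.41 V.
k_p = μ_pC_ox · (W/L) = 4.9 mA/V².
Assume saturation: I_D = ½ k_p V_ov² = 0.5 × 4.9 × 0.41² = 0.412 mA, giving V_SD = V_DD − I_D R_D = 2.38 − 0.412 × 11.3 = -2.27 V.
But -2.27 V < V_ov = 0.41 V, so the device is actually in triode.
In triode I_D = k_p[V_ov V_SD − ½ V_SD²] and I_D = (V_DD − V_SD)/R_D. Equating: 27.7 V_SD² − 23.7 V_SD + 2.38 = 0, giving V_SD = 0.116 V (the root below V_ov).
I_D = (2.38 − 0.116) / 11.3 = 0.2 mA.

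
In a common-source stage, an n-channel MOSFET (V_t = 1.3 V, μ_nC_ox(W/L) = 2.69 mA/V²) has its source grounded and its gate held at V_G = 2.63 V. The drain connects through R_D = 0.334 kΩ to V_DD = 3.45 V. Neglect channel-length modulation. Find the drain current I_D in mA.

I_D = 2.38 mA

V_GS = V_G = 2.63 V, so V_ov = 2.63 − 1.3 = 1.33 V.
Assume saturation: I_D = ½ k_n V_ov² = 0.5 × 2.69 × 1.33² = 2.38 mA, giving V_DS = V_DD − I_D R_D = 3.45 − 2.38 × 0.334 = 2.66 V.
V_DS = 2.66 V ≥ V_ov = 1.33 V, confirming saturation.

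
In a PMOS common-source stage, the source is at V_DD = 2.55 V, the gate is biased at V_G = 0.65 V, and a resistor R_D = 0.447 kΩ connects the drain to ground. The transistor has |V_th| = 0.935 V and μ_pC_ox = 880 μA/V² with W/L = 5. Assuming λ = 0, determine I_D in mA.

V_SG = V_DD − V_G = 2.55 − 0.65 = 1.9 V, so V_ov = 1.9 − 0.935 = 0.965 V.
k_p = μ_pC_ox · (W/L) = 4.4 mA/V².
Assume saturation: I_D = ½ k_p V_ov² = 0.5 × 4.4 × 0.965² = 2.05 mA, giving V_SD = V_DD − I_D R_D = 2.55 − 2.05 × 0.447 = 1.63 V.
V_SD = 1.63 V ≥ V_ov = 0.965 V, confirming saturation.

I_D = 2.05 mA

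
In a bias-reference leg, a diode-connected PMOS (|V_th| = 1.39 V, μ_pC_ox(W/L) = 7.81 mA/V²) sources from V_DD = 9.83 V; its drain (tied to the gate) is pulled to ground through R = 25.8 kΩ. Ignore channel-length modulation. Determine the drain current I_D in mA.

I_D = 0.316 mA

With gate tied to drain, V_SG = V_SD ≥ V_SG − |V_th|, so the device is in saturation.
KCL at the drain: ½ k_p (V_SG − |V_th|)² = (V_DD − V_SG)/R.
Let x = V_SG − 1.39. Then 101 x² + x − 8.44 = 0, giving x = 0.285 V (positive root), so V_SG = 1.67 V.
I_D = (V_DD − V_SG)/R = (9.83 − 1.67) / 25.8 = 0.316 mA.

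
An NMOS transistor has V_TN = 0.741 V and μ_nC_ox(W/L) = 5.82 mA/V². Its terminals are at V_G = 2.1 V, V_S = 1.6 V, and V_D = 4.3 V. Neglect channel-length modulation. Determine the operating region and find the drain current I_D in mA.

Cutoff; I_D = 0 mA

V_GS = V_G − V_S = 2.1 − 1.6 = 0.5 V; V_DS = V_D − V_S = 4.3 − 1.6 = 2.7 V.
V_GS = 0.5 V < V_TN = 0.741 V, so the transistor is in cutoff.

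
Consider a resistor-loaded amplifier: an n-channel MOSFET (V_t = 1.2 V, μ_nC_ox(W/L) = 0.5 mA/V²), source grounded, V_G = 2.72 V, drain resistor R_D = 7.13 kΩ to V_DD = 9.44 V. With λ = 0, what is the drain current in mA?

V_GS = V_G = 2.72 V, so V_ov = 2.72 − 1.2 = 1.52 V.
Assume saturation: I_D = ½ k_n V_ov² = 0.5 × 0.5 × 1.52² = 0.578 mA, giving V_DS = V_DD − I_D R_D = 9.44 − 0.578 × 7.13 = 5.32 V.
V_DS = 5.32 V ≥ V_ov = 1.52 V, confirming saturation.

I_D = 0.578 mA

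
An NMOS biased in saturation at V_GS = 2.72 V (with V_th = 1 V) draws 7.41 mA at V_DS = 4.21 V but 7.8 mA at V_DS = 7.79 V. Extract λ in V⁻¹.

λ = 0.0157 V⁻¹

With V_GS fixed, I_D ∝ (1 + λ V_DS) in saturation, so I_D2/I_D1 = (1 + λ V_DS2)/(1 + λ V_DS1).
7.8/7.41 = 1.053 = (1 + 7.79 λ)/(1 + 4.21 λ).
Solving: λ (I_D1 V_DS2 − I_D2 V_DS1) = I_D2 − I_D1, so λ = (7.8 − 7.41) / (7.41 × 7.79 − 7.8 × 4.21) = 0.39 / 24.9 = 0.0157 V⁻¹.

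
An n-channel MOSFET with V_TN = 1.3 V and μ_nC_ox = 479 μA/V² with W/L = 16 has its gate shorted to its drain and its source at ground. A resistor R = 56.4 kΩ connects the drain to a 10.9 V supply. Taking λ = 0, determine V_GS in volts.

With gate tied to drain, V_GS = V_DS ≥ V_GS − V_TN, so the device is in saturation.
k_n = μ_nC_ox · (W/L) = 7.664 mA/V².
KCL at the drain: ½ k_n (V_GS − V_TN)² = (V_DD − V_GS)/R.
Let x = V_GS − 1.3. Then 216 x² + x − 9.6 = 0, giving x = 0.208 V (positive root), so V_GS = 1.51 V.
I_D = (V_DD − V_GS)/R = (10.9 − 1.51) / 56.4 = 0.167 mA.

V_GS = 1.51 V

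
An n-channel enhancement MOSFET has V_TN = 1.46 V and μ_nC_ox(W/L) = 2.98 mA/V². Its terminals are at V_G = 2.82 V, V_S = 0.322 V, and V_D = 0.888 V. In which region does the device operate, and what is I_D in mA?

V_GS = V_G − V_S = 2.82 − 0.322 = 2.5 V; V_DS = V_D − V_S = 0.888 − 0.322 = 0.566 V.
V_ov = V_GS − V_TN = 2.5 − 1.46 = 1.04 V.
Since V_DS = 0.566 V < V_ov = 1.04 V, the device is in the triode region.
I_D = k_n [V_ov · V_DS − ½ V_DS²] = 2.98 × [1.04 × 0.566 − 0.5 × 0.566²] = 1.27 mA.

Triode; I_D = 1.27 mA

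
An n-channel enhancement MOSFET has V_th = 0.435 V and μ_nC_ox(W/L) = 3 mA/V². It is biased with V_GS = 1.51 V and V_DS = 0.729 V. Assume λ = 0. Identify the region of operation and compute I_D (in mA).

Triode; I_D = 1.55 mA

V_ov = V_GS − V_th = 1.51 − 0.435 = 1.07 V.
Since V_DS = 0.729 V < V_ov = 1.07 V, the device is in the triode region.
I_D = k_n [V_ov · V_DS − ½ V_DS²] = 3 × [1.07 × 0.729 − 0.5 × 0.729²] = 1.55 mA.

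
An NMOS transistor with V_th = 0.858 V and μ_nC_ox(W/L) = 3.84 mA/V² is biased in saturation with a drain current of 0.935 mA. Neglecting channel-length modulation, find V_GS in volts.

In saturation I_D = ½ k_n (V_GS − V_th)², so V_GS − V_th = √(2 I_D / k_n) = √(2 × 0.935 / 3.84) = 0.698 V.
V_GS = 0.858 + 0.698 = 1.56 V.

V_GS = 1.56 V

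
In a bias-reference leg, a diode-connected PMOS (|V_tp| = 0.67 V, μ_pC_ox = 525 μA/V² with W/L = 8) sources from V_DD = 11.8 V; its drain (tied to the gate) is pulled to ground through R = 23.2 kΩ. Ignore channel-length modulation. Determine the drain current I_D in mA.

I_D = 0.460 mA

With gate tied to drain, V_SG = V_SD ≥ V_SG − |V_tp|, so the device is in saturation.
k_p = μ_pC_ox · (W/L) = 4.2 mA/V².
KCL at the drain: ½ k_p (V_SG − |V_tp|)² = (V_DD − V_SG)/R.
Let x = V_SG − 0.67. Then 48.7 x² + x − 11.13 = 0, giving x = 0.468 V (positive root), so V_SG = 1.14 V.
I_D = (V_DD − V_SG)/R = (11.8 − 1.14) / 23.2 = 0.46 mA.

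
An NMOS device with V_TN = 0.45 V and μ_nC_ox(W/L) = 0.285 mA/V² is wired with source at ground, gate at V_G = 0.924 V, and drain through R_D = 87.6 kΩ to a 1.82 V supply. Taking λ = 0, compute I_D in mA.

V_GS = V_G = 0.924 V, so V_ov = 0.924 − 0.45 = 0.474 V.
Assume saturation: I_D = ½ k_n V_ov² = 0.5 × 0.285 × 0.474² = 0.032 mA, giving V_DS = V_DD − I_D R_D = 1.82 − 0.032 × 87.6 = -0.985 V.
But -0.985 V < V_ov = 0.474 V, so the device is actually in triode.
In triode I_D = k_n[V_ov V_DS − ½ V_DS²] and I_D = (V_DD − V_DS)/R_D. Equating: 12.5 V_DS² − 12.83 V_DS + 1.82 = 0, giving V_DS = 0.17 V (the root below V_ov).
I_D = (1.82 − 0.17) / 87.6 = 0.0188 mA.

I_D = 0.0188 mA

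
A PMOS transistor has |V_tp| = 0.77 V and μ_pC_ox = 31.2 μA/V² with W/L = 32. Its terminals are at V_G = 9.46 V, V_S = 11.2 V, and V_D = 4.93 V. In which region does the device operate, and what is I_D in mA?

Saturation; I_D = 0.470 mA

V_SG = V_S − V_G = 11.2 − 9.46 = 1.74 V; V_SD = V_S − V_D = 11.2 − 4.93 = 6.27 V.
k_p = μ_pC_ox · (W/L) = 0.9984 mA/V².
V_ov = V_SG − |V_tp| = 1.74 − 0.77 = 0.97 V.
Since V_SD = 6.27 V ≥ V_ov = 0.97 V, the device is in saturation.
I_D = ½ k_p V_ov² = 0.5 × 0.9984 × 0.97² = 0.47 mA.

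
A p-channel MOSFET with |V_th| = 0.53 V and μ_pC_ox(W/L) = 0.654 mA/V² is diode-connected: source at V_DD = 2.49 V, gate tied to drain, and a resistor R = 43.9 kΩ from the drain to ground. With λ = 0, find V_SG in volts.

V_SG = 0.866 V

With gate tied to drain, V_SG = V_SD ≥ V_SG − |V_th|, so the device is in saturation.
KCL at the drain: ½ k_p (V_SG − |V_th|)² = (V_DD − V_SG)/R.
Let x = V_SG − 0.53. Then 14.4 x² + x − 1.96 = 0, giving x = 0.336 V (positive root), so V_SG = 0.866 V.
I_D = (V_DD − V_SG)/R = (2.49 − 0.866) / 43.9 = 0.037 mA.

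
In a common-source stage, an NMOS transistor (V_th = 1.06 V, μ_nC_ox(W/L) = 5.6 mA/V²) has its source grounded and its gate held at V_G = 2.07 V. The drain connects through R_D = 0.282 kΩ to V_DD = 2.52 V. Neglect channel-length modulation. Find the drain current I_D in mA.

V_GS = V_G = 2.07 V, so V_ov = 2.07 − 1.06 = 1.01 V.
Assume saturation: I_D = ½ k_n V_ov² = 0.5 × 5.6 × 1.01² = 2.86 mA, giving V_DS = V_DD − I_D R_D = 2.52 − 2.86 × 0.282 = 1.71 V.
V_DS = 1.71 V ≥ V_ov = 1.01 V, confirming saturation.

I_D = 2.86 mA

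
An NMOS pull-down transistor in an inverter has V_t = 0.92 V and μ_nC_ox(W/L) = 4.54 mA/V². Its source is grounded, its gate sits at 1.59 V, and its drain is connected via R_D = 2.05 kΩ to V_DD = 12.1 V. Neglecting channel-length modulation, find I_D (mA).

I_D = 1.02 mA

V_GS = V_G = 1.59 V, so V_ov = 1.59 − 0.92 = 0.67 V.
Assume saturation: I_D = ½ k_n V_ov² = 0.5 × 4.54 × 0.67² = 1.02 mA, giving V_DS = V_DD − I_D R_D = 12.1 − 1.02 × 2.05 = 10 V.
V_DS = 10 V ≥ V_ov = 0.67 V, confirming saturation.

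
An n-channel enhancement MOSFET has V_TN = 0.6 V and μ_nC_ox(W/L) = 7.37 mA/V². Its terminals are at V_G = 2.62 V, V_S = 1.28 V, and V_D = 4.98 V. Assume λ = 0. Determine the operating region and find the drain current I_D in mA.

V_GS = V_G − V_S = 2.62 − 1.28 = 1.34 V; V_DS = V_D − V_S = 4.98 − 1.28 = 3.7 V.
V_ov = V_GS − V_TN = 1.34 − 0.6 = 0.74 V.
Since V_DS = 3.7 V ≥ V_ov = 0.74 V, the device is in saturation.
I_D = ½ k_n V_ov² = 0.5 × 7.37 × 0.74² = 2.02 mA.

Saturation; I_D = 2.02 mA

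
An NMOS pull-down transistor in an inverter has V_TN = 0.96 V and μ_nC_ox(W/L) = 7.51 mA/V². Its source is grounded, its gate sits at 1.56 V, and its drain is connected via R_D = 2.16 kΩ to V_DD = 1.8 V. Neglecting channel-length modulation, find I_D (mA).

I_D = 0.742 mA

V_GS = V_G = 1.56 V, so V_ov = 1.56 − 0.96 = 0.6 V.
Assume saturation: I_D = ½ k_n V_ov² = 0.5 × 7.51 × 0.6² = 1.35 mA, giving V_DS = V_DD − I_D R_D = 1.8 − 1.35 × 2.16 = -1.12 V.
But -1.12 V < V_ov = 0.6 V, so the device is actually in triode.
In triode I_D = k_n[V_ov V_DS − ½ V_DS²] and I_D = (V_DD − V_DS)/R_D. Equating: 8.11 V_DS² − 10.73 V_DS + 1.8 = 0, giving V_DS = 0.197 V (the root below V_ov).
I_D = (1.8 − 0.197) / 2.16 = 0.742 mA.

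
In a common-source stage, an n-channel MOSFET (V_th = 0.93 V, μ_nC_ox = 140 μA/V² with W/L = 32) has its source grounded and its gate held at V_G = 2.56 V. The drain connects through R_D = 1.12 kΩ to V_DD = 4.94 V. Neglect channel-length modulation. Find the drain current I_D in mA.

I_D = 3.83 mA

V_GS = V_G = 2.56 V, so V_ov = 2.56 − 0.93 = 1.63 V.
k_n = μ_nC_ox · (W/L) = 4.48 mA/V².
Assume saturation: I_D = ½ k_n V_ov² = 0.5 × 4.48 × 1.63² = 5.95 mA, giving V_DS = V_DD − I_D R_D = 4.94 − 5.95 × 1.12 = -1.73 V.
But -1.73 V < V_ov = 1.63 V, so the device is actually in triode.
In triode I_D = k_n[V_ov V_DS − ½ V_DS²] and I_D = (V_DD − V_DS)/R_D. Equating: 2.51 V_DS² − 9.179 V_DS + 4.94 = 0, giving V_DS = 0.656 V (the root below V_ov).
I_D = (4.94 − 0.656) / 1.12 = 3.83 mA.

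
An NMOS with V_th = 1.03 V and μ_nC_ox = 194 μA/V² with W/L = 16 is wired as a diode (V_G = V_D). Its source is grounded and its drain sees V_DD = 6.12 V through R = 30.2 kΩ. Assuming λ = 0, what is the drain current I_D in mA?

I_D = 0.158 mA

With gate tied to drain, V_GS = V_DS ≥ V_GS − V_th, so the device is in saturation.
k_n = μ_nC_ox · (W/L) = 3.104 mA/V².
KCL at the drain: ½ k_n (V_GS − V_th)² = (V_DD − V_GS)/R.
Let x = V_GS − 1.03. Then 46.9 x² + x − 5.09 = 0, giving x = 0.319 V (positive root), so V_GS = 1.35 V.
I_D = (V_DD − V_GS)/R = (6.12 − 1.35) / 30.2 = 0.158 mA.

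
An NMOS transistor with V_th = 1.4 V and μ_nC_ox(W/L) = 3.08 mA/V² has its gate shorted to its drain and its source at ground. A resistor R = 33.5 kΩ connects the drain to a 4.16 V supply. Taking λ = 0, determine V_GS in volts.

V_GS = 1.62 V

With gate tied to drain, V_GS = V_DS ≥ V_GS − V_th, so the device is in saturation.
KCL at the drain: ½ k_n (V_GS − V_th)² = (V_DD − V_GS)/R.
Let x = V_GS − 1.4. Then 51.6 x² + x − 2.76 = 0, giving x = 0.222 V (positive root), so V_GS = 1.62 V.
I_D = (V_DD − V_GS)/R = (4.16 − 1.62) / 33.5 = 0.0758 mA.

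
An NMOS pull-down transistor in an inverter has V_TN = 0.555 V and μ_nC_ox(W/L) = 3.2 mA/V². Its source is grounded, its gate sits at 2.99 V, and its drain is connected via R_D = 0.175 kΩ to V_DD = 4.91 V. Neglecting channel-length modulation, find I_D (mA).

V_GS = V_G = 2.99 V, so V_ov = 2.99 − 0.555 = 2.44 V.
Assume saturation: I_D = ½ k_n V_ov² = 0.5 × 3.2 × 2.44² = 9.49 mA, giving V_DS = V_DD − I_D R_D = 4.91 − 9.49 × 0.175 = 3.25 V.
V_DS = 3.25 V ≥ V_ov = 2.44 V, confirming saturation.

I_D = 9.49 mA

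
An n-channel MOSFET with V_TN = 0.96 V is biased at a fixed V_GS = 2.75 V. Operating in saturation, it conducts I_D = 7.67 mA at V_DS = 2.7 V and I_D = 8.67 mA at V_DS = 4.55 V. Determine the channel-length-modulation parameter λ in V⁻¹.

λ = 0.0870 V⁻¹

With V_GS fixed, I_D ∝ (1 + λ V_DS) in saturation, so I_D2/I_D1 = (1 + λ V_DS2)/(1 + λ V_DS1).
8.67/7.67 = 1.13 = (1 + 4.55 λ)/(1 + 2.7 λ).
Solving: λ (I_D1 V_DS2 − I_D2 V_DS1) = I_D2 − I_D1, so λ = (8.67 − 7.67) / (7.67 × 4.55 − 8.67 × 2.7) = 1 / 11.5 = 0.087 V⁻¹.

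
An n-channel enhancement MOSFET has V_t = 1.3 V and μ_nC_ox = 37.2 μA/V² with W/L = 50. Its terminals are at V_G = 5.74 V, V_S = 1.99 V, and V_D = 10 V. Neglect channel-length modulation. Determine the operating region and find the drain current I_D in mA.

V_GS = V_G − V_S = 5.74 − 1.99 = 3.75 V; V_DS = V_D − V_S = 10 − 1.99 = 8.01 V.
k_n = μ_nC_ox · (W/L) = 1.86 mA/V².
V_ov = V_GS − V_t = 3.75 − 1.3 = 2.45 V.
Since V_DS = 8.01 V ≥ V_ov = 2.45 V, the device is in saturation.
I_D = ½ k_n V_ov² = 0.5 × 1.86 × 2.45² = 5.58 mA.

Saturation; I_D = 5.58 mA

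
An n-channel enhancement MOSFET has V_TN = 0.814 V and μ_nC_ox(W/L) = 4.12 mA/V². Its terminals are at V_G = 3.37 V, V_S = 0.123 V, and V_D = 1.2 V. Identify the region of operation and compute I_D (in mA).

V_GS = V_G − V_S = 3.37 − 0.123 = 3.25 V; V_DS = V_D − V_S = 1.2 − 0.123 = 1.08 V.
V_ov = V_GS − V_TN = 3.25 − 0.814 = 2.43 V.
Since V_DS = 1.08 V < V_ov = 2.43 V, the device is in the triode region.
I_D = k_n [V_ov · V_DS − ½ V_DS²] = 4.12 × [2.43 × 1.08 − 0.5 × 1.08²] = 8.41 mA.

Triode; I_D = 8.41 mA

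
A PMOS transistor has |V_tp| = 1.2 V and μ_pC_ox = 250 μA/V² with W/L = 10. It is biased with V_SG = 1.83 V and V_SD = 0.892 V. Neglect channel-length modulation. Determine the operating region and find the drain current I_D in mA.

k_p = μ_pC_ox · (W/L) = 2.5 mA/V².
V_ov = V_SG − |V_tp| = 1.83 − 1.2 = 0.63 V.
Since V_SD = 0.892 V ≥ V_ov = 0.63 V, the device is in saturation.
I_D = ½ k_p V_ov² = 0.5 × 2.5 × 0.63² = 0.496 mA.

Saturation; I_D = 0.496 mA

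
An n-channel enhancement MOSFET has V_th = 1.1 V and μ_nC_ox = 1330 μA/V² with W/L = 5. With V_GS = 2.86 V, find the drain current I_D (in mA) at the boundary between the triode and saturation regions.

I_D = 10.3 mA

At the boundary V_DS = V_ov = V_GS − V_th = 2.86 − 1.1 = 1.76 V.
k_n = μ_nC_ox · (W/L) = 6.65 mA/V².
I_D = ½ k_n V_ov² = 0.5 × 6.65 × 1.76² = 10.3 mA.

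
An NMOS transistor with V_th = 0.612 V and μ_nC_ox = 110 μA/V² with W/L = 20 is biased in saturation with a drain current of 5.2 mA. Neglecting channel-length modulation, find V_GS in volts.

k_n = μ_nC_ox · (W/L) = 2.2 mA/V².
In saturation I_D = ½ k_n (V_GS − V_th)², so V_GS − V_th = √(2 I_D / k_n) = √(2 × 5.2 / 2.2) = 2.17 V.
V_GS = 0.612 + 2.17 = 2.79 V.

V_GS = 2.79 V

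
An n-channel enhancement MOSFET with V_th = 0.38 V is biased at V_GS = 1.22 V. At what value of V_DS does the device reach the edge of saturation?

V_DS,sat = 0.840 V

The boundary between triode and saturation is V_DS = V_GS − V_th = V_ov.
V_ov = 1.22 − 0.38 = 0.84 V.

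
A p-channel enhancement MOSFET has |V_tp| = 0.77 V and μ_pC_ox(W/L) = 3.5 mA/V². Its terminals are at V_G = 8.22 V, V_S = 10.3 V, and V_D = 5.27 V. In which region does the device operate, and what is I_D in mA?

Saturation; I_D = 3.00 mA

V_SG = V_S − V_G = 10.3 − 8.22 = 2.08 V; V_SD = V_S − V_D = 10.3 − 5.27 = 5.03 V.
V_ov = V_SG − |V_tp| = 2.08 − 0.77 = 1.31 V.
Since V_SD = 5.03 V ≥ V_ov = 1.31 V, the device is in saturation.
I_D = ½ k_p V_ov² = 0.5 × 3.5 × 1.31² = 3 mA.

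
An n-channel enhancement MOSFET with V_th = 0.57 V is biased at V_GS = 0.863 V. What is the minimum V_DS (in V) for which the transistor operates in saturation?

The boundary between triode and saturation is V_DS = V_GS − V_th = V_ov.
V_ov = 0.863 − 0.57 = 0.293 V.

V_DS,sat = 0.293 V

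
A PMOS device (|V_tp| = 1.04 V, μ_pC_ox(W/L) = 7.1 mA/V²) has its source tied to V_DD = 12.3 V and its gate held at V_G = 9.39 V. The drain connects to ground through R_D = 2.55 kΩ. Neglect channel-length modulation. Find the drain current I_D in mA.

V_SG = V_DD − V_G = 12.3 − 9.39 = 2.91 V, so V_ov = 2.91 − 1.04 = 1.87 V.
Assume saturation: I_D = ½ k_p V_ov² = 0.5 × 7.1 × 1.87² = 12.4 mA, giving V_SD = V_DD − I_D R_D = 12.3 − 12.4 × 2.55 = -19.4 V.
But -19.4 V < V_ov = 1.87 V, so the device is actually in triode.
In triode I_D = k_p[V_ov V_SD − ½ V_SD²] and I_D = (V_DD − V_SD)/R_D. Equating: 9.05 V_SD² − 34.86 V_SD + 12.3 = 0, giving V_SD = 0.393 V (the root below V_ov).
I_D = (12.3 − 0.393) / 2.55 = 4.67 mA.

I_D = 4.67 mA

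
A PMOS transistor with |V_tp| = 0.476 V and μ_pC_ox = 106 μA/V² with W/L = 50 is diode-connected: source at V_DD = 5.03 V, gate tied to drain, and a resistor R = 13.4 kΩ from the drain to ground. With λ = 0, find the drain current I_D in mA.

I_D = 0.314 mA

With gate tied to drain, V_SG = V_SD ≥ V_SG − |V_tp|, so the device is in saturation.
k_p = μ_pC_ox · (W/L) = 5.3 mA/V².
KCL at the drain: ½ k_p (V_SG − |V_tp|)² = (V_DD − V_SG)/R.
Let x = V_SG − 0.476. Then 35.5 x² + x − 4.554 = 0, giving x = 0.344 V (positive root), so V_SG = 0.82 V.
I_D = (V_DD − V_SG)/R = (5.03 − 0.82) / 13.4 = 0.314 mA.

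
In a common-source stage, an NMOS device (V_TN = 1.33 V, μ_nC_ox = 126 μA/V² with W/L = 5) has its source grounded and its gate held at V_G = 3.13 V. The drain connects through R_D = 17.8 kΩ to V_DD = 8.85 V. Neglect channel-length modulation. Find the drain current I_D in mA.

I_D = 0.470 mA

V_GS = V_G = 3.13 V, so V_ov = 3.13 − 1.33 = 1.8 V.
k_n = μ_nC_ox · (W/L) = 0.63 mA/V².
Assume saturation: I_D = ½ k_n V_ov² = 0.5 × 0.63 × 1.8² = 1.02 mA, giving V_DS = V_DD − I_D R_D = 8.85 − 1.02 × 17.8 = -9.32 V.
But -9.32 V < V_ov = 1.8 V, so the device is actually in triode.
In triode I_D = k_n[V_ov V_DS − ½ V_DS²] and I_D = (V_DD − V_DS)/R_D. Equating: 5.61 V_DS² − 21.19 V_DS + 8.85 = 0, giving V_DS = 0.478 V (the root below V_ov).
I_D = (8.85 − 0.478) / 17.8 = 0.47 mA.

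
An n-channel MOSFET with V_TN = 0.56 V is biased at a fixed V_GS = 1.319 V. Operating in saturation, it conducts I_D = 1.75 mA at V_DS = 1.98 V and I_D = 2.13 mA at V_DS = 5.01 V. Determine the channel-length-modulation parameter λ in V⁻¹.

With V_GS fixed, I_D ∝ (1 + λ V_DS) in saturation, so I_D2/I_D1 = (1 + λ V_DS2)/(1 + λ V_DS1).
2.13/1.75 = 1.217 = (1 + 5.01 λ)/(1 + 1.98 λ).
Solving: λ (I_D1 V_DS2 − I_D2 V_DS1) = I_D2 − I_D1, so λ = (2.13 − 1.75) / (1.75 × 5.01 − 2.13 × 1.98) = 0.38 / 4.55 = 0.0835 V⁻¹.

λ = 0.0835 V⁻¹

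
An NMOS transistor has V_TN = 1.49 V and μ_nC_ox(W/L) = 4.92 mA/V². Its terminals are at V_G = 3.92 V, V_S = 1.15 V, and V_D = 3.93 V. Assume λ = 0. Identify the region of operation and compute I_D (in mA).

V_GS = V_G − V_S = 3.92 − 1.15 = 2.77 V; V_DS = V_D − V_S = 3.93 − 1.15 = 2.78 V.
V_ov = V_GS − V_TN = 2.77 − 1.49 = 1.28 V.
Since V_DS = 2.78 V ≥ V_ov = 1.28 V, the device is in saturation.
I_D = ½ k_n V_ov² = 0.5 × 4.92 × 1.28² = 4.03 mA.

Saturation; I_D = 4.03 mA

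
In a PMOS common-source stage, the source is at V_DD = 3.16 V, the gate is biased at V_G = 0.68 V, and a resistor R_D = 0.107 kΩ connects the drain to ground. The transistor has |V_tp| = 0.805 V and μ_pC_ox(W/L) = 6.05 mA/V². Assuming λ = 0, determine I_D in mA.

V_SG = V_DD − V_G = 3.16 − 0.68 = 2.48 V, so V_ov = 2.48 − 0.805 = 1.67 V.
Assume saturation: I_D = ½ k_p V_ov² = 0.5 × 6.05 × 1.67² = 8.49 mA, giving V_SD = V_DD − I_D R_D = 3.16 − 8.49 × 0.107 = 2.25 V.
V_SD = 2.25 V ≥ V_ov = 1.67 V, confirming saturation.

I_D = 8.49 mA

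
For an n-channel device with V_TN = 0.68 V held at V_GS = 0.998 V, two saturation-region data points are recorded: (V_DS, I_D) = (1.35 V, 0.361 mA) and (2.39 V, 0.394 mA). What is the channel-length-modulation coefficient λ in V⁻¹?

λ = 0.0997 V⁻¹

With V_GS fixed, I_D ∝ (1 + λ V_DS) in saturation, so I_D2/I_D1 = (1 + λ V_DS2)/(1 + λ V_DS1).
0.394/0.361 = 1.091 = (1 + 2.39 λ)/(1 + 1.35 λ).
Solving: λ (I_D1 V_DS2 − I_D2 V_DS1) = I_D2 − I_D1, so λ = (0.394 − 0.361) / (0.361 × 2.39 − 0.394 × 1.35) = 0.033 / 0.331 = 0.0997 V⁻¹.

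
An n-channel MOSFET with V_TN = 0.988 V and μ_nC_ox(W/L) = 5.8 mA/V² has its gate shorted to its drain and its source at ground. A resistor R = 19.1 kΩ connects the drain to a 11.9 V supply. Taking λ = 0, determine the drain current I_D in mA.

With gate tied to drain, V_GS = V_DS ≥ V_GS − V_TN, so the device is in saturation.
KCL at the drain: ½ k_n (V_GS − V_TN)² = (V_DD − V_GS)/R.
Let x = V_GS − 0.988. Then 55.4 x² + x − 10.91 = 0, giving x = 0.435 V (positive root), so V_GS = 1.42 V.
I_D = (V_DD − V_GS)/R = (11.9 − 1.42) / 19.1 = 0.549 mA.

I_D = 0.549 mA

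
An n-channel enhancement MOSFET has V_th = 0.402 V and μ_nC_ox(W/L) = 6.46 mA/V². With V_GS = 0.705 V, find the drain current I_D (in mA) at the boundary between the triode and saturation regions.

At the boundary V_DS = V_ov = V_GS − V_th = 0.705 − 0.402 = 0.303 V.
I_D = ½ k_n V_ov² = 0.5 × 6.46 × 0.303² = 0.297 mA.

I_D = 0.297 mA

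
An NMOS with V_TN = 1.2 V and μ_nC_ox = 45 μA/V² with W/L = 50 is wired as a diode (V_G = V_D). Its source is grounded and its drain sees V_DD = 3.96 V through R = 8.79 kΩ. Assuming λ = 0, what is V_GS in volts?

V_GS = 1.68 V

With gate tied to drain, V_GS = V_DS ≥ V_GS − V_TN, so the device is in saturation.
k_n = μ_nC_ox · (W/L) = 2.25 mA/V².
KCL at the drain: ½ k_n (V_GS − V_TN)² = (V_DD − V_GS)/R.
Let x = V_GS − 1.2. Then 9.89 x² + x − 2.76 = 0, giving x = 0.48 V (positive root), so V_GS = 1.68 V.
I_D = (V_DD − V_GS)/R = (3.96 − 1.68) / 8.79 = 0.259 mA.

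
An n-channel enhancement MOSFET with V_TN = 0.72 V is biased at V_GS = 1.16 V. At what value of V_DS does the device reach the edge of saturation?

V_DS,sat = 0.440 V

The boundary between triode and saturation is V_DS = V_GS − V_TN = V_ov.
V_ov = 1.16 − 0.72 = 0.44 V.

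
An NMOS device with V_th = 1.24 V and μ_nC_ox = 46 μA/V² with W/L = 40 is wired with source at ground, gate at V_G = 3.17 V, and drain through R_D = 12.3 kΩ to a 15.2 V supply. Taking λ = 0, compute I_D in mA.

V_GS = V_G = 3.17 V, so V_ov = 3.17 − 1.24 = 1.93 V.
k_n = μ_nC_ox · (W/L) = 1.84 mA/V².
Assume saturation: I_D = ½ k_n V_ov² = 0.5 × 1.84 × 1.93² = 3.43 mA, giving V_DS = V_DD − I_D R_D = 15.2 − 3.43 × 12.3 = -27 V.
But -27 V < V_ov = 1.93 V, so the device is actually in triode.
In triode I_D = k_n[V_ov V_DS − ½ V_DS²] and I_D = (V_DD − V_DS)/R_D. Equating: 11.3 V_DS² − 44.68 V_DS + 15.2 = 0, giving V_DS = 0.376 V (the root below V_ov).
I_D = (15.2 − 0.376) / 12.3 = 1.21 mA.

I_D = 1.21 mA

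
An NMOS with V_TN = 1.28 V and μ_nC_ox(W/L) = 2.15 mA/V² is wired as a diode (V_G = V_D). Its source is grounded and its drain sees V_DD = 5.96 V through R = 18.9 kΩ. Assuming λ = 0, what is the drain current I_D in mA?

I_D = 0.223 mA

With gate tied to drain, V_GS = V_DS ≥ V_GS − V_TN, so the device is in saturation.
KCL at the drain: ½ k_n (V_GS − V_TN)² = (V_DD − V_GS)/R.
Let x = V_GS − 1.28. Then 20.3 x² + x − 4.68 = 0, giving x = 0.456 V (positive root), so V_GS = 1.74 V.
I_D = (V_DD − V_GS)/R = (5.96 − 1.74) / 18.9 = 0.223 mA.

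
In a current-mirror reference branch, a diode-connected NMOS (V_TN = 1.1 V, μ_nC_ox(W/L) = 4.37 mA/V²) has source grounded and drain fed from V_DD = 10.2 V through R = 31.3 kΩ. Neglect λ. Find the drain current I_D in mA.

I_D = 0.279 mA

With gate tied to drain, V_GS = V_DS ≥ V_GS − V_TN, so the device is in saturation.
KCL at the drain: ½ k_n (V_GS − V_TN)² = (V_DD − V_GS)/R.
Let x = V_GS − 1.1. Then 68.4 x² + x − 9.1 = 0, giving x = 0.358 V (positive root), so V_GS = 1.46 V.
I_D = (V_DD − V_GS)/R = (10.2 − 1.46) / 31.3 = 0.279 mA.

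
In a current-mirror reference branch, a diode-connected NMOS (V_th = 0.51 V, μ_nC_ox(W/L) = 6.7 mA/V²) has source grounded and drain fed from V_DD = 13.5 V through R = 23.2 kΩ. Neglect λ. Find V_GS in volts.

V_GS = 0.912 V

With gate tied to drain, V_GS = V_DS ≥ V_GS − V_th, so the device is in saturation.
KCL at the drain: ½ k_n (V_GS − V_th)² = (V_DD − V_GS)/R.
Let x = V_GS − 0.51. Then 77.7 x² + x − 12.99 = 0, giving x = 0.402 V (positive root), so V_GS = 0.912 V.
I_D = (V_DD − V_GS)/R = (13.5 − 0.912) / 23.2 = 0.543 mA.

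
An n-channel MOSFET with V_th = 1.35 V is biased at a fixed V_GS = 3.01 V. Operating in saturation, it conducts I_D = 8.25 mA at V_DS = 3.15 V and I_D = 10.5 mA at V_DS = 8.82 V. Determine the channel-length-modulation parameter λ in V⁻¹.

With V_GS fixed, I_D ∝ (1 + λ V_DS) in saturation, so I_D2/I_D1 = (1 + λ V_DS2)/(1 + λ V_DS1).
10.5/8.25 = 1.273 = (1 + 8.82 λ)/(1 + 3.15 λ).
Solving: λ (I_D1 V_DS2 − I_D2 V_DS1) = I_D2 − I_D1, so λ = (10.5 − 8.25) / (8.25 × 8.82 − 10.5 × 3.15) = 2.25 / 39.7 = 0.0567 V⁻¹.

λ = 0.0567 V⁻¹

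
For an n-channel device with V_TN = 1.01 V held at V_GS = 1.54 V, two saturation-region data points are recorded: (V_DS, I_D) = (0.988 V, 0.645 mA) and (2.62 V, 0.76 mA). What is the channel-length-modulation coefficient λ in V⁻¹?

With V_GS fixed, I_D ∝ (1 + λ V_DS) in saturation, so I_D2/I_D1 = (1 + λ V_DS2)/(1 + λ V_DS1).
0.76/0.645 = 1.178 = (1 + 2.62 λ)/(1 + 0.988 λ).
Solving: λ (I_D1 V_DS2 − I_D2 V_DS1) = I_D2 − I_D1, so λ = (0.76 − 0.645) / (0.645 × 2.62 − 0.76 × 0.988) = 0.115 / 0.939 = 0.122 V⁻¹.

λ = 0.122 V⁻¹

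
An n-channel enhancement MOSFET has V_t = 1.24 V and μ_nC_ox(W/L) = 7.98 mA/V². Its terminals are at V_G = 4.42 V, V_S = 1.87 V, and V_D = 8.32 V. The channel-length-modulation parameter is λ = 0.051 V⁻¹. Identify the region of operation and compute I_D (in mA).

V_GS = V_G − V_S = 4.42 − 1.87 = 2.55 V; V_DS = V_D − V_S = 8.32 − 1.87 = 6.45 V.
V_ov = V_GS − V_t = 2.55 − 1.24 = 1.31 V.
Since V_DS = 6.45 V ≥ V_ov = 1.31 V, the device is in saturation.
I_D = ½ k_n V_ov² (1 + λ V_DS) = 0.5 × 7.98 × 1.31² × (1 + 0.051 × 6.45) = 9.1 mA.

Saturation; I_D = 9.10 mA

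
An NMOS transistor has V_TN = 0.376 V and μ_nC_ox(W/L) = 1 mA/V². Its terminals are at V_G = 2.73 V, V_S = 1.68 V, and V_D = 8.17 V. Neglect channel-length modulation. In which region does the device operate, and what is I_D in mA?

Saturation; I_D = 0.227 mA

V_GS = V_G − V_S = 2.73 − 1.68 = 1.05 V; V_DS = V_D − V_S = 8.17 − 1.68 = 6.49 V.
V_ov = V_GS − V_TN = 1.05 − 0.376 = 0.674 V.
Since V_DS = 6.49 V ≥ V_ov = 0.674 V, the device is in saturation.
I_D = ½ k_n V_ov² = 0.5 × 1 × 0.674² = 0.227 mA.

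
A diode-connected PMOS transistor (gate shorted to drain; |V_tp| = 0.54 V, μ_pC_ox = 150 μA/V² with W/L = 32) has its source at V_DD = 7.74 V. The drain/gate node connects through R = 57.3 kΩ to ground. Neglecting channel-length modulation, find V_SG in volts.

With gate tied to drain, V_SG = V_SD ≥ V_SG − |V_tp|, so the device is in saturation.
k_p = μ_pC_ox · (W/L) = 4.8 mA/V².
KCL at the drain: ½ k_p (V_SG − |V_tp|)² = (V_DD − V_SG)/R.
Let x = V_SG − 0.54. Then 138 x² + x − 7.2 = 0, giving x = 0.225 V (positive root), so V_SG = 0.765 V.
I_D = (V_DD − V_SG)/R = (7.74 − 0.765) / 57.3 = 0.122 mA.

V_SG = 0.765 V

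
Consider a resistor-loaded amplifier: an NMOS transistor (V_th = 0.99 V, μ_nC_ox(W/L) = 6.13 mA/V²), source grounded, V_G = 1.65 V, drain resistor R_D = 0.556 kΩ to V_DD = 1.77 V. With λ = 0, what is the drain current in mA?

I_D = 1.34 mA

V_GS = V_G = 1.65 V, so V_ov = 1.65 − 0.99 = 0.66 V.
Assume saturation: I_D = ½ k_n V_ov² = 0.5 × 6.13 × 0.66² = 1.34 mA, giving V_DS = V_DD − I_D R_D = 1.77 − 1.34 × 0.556 = 1.03 V.
V_DS = 1.03 V ≥ V_ov = 0.66 V, confirming saturation.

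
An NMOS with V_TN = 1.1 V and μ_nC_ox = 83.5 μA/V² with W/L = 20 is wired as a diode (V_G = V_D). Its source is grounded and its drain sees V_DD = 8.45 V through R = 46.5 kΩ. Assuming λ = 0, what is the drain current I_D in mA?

With gate tied to drain, V_GS = V_DS ≥ V_GS − V_TN, so the device is in saturation.
k_n = μ_nC_ox · (W/L) = 1.67 mA/V².
KCL at the drain: ½ k_n (V_GS − V_TN)² = (V_DD − V_GS)/R.
Let x = V_GS − 1.1. Then 38.8 x² + x − 7.35 = 0, giving x = 0.422 V (positive root), so V_GS = 1.52 V.
I_D = (V_DD − V_GS)/R = (8.45 − 1.52) / 46.5 = 0.149 mA.

I_D = 0.149 mA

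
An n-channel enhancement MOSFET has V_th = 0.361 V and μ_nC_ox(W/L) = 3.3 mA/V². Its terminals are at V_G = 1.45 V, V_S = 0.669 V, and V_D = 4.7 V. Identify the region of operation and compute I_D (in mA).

Saturation; I_D = 0.291 mA

V_GS = V_G − V_S = 1.45 − 0.669 = 0.781 V; V_DS = V_D − V_S = 4.7 − 0.669 = 4.03 V.
V_ov = V_GS − V_th = 0.781 − 0.361 = 0.42 V.
Since V_DS = 4.03 V ≥ V_ov = 0.42 V, the device is in saturation.
I_D = ½ k_n V_ov² = 0.5 × 3.3 × 0.42² = 0.291 mA.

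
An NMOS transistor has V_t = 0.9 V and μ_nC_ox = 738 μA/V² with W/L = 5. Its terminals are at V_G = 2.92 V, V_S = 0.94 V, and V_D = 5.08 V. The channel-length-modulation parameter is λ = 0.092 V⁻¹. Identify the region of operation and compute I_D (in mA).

V_GS = V_G − V_S = 2.92 − 0.94 = 1.98 V; V_DS = V_D − V_S = 5.08 − 0.94 = 4.14 V.
k_n = μ_nC_ox · (W/L) = 3.69 mA/V².
V_ov = V_GS − V_t = 1.98 − 0.9 = 1.08 V.
Since V_DS = 4.14 V ≥ V_ov = 1.08 V, the device is in saturation.
I_D = ½ k_n V_ov² (1 + λ V_DS) = 0.5 × 3.69 × 1.08² × (1 + 0.092 × 4.14) = 2.97 mA.

Saturation; I_D = 2.97 mA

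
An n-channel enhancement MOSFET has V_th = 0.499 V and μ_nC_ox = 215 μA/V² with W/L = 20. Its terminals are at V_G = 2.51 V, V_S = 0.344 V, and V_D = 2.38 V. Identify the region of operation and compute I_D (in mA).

Saturation; I_D = 5.97 mA

V_GS = V_G − V_S = 2.51 − 0.344 = 2.17 V; V_DS = V_D − V_S = 2.38 − 0.344 = 2.04 V.
k_n = μ_nC_ox · (W/L) = 4.3 mA/V².
V_ov = V_GS − V_th = 2.17 − 0.499 = 1.67 V.
Since V_DS = 2.04 V ≥ V_ov = 1.67 V, the device is in saturation.
I_D = ½ k_n V_ov² = 0.5 × 4.3 × 1.67² = 5.97 mA.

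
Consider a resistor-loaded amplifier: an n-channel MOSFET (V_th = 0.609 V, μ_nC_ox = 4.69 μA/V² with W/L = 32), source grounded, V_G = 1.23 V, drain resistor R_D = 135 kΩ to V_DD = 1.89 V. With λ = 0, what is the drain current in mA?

I_D = 0.0128 mA

V_GS = V_G = 1.23 V, so V_ov = 1.23 − 0.609 = 0.621 V.
k_n = μ_nC_ox · (W/L) = 0.1501 mA/V².
Assume saturation: I_D = ½ k_n V_ov² = 0.5 × 0.1501 × 0.621² = 0.0289 mA, giving V_DS = V_DD − I_D R_D = 1.89 − 0.0289 × 135 = -2.02 V.
But -2.02 V < V_ov = 0.621 V, so the device is actually in triode.
In triode I_D = k_n[V_ov V_DS − ½ V_DS²] and I_D = (V_DD − V_DS)/R_D. Equating: 10.1 V_DS² − 13.58 V_DS + 1.89 = 0, giving V_DS = 0.158 V (the root below V_ov).
I_D = (1.89 − 0.158) / 135 = 0.0128 mA.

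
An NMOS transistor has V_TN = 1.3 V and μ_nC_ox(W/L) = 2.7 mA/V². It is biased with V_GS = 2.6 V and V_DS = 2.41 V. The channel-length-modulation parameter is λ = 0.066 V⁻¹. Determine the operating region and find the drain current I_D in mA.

Saturation; I_D = 2.64 mA

V_ov = V_GS − V_TN = 2.6 − 1.3 = 1.3 V.
Since V_DS = 2.41 V ≥ V_ov = 1.3 V, the device is in saturation.
I_D = ½ k_n V_ov² (1 + λ V_DS) = 0.5 × 2.7 × 1.3² × (1 + 0.066 × 2.41) = 2.64 mA.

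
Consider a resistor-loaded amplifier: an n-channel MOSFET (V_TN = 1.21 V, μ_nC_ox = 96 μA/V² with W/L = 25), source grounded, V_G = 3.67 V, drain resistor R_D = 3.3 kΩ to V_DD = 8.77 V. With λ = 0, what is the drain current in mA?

I_D = 2.51 mA

V_GS = V_G = 3.67 V, so V_ov = 3.67 − 1.21 = 2.46 V.
k_n = μ_nC_ox · (W/L) = 2.4 mA/V².
Assume saturation: I_D = ½ k_n V_ov² = 0.5 × 2.4 × 2.46² = 7.26 mA, giving V_DS = V_DD − I_D R_D = 8.77 − 7.26 × 3.3 = -15.2 V.
But -15.2 V < V_ov = 2.46 V, so the device is actually in triode.
In triode I_D = k_n[V_ov V_DS − ½ V_DS²] and I_D = (V_DD − V_DS)/R_D. Equating: 3.96 V_DS² − 20.48 V_DS + 8.77 = 0, giving V_DS = 0.471 V (the root below V_ov).
I_D = (8.77 − 0.471) / 3.3 = 2.51 mA.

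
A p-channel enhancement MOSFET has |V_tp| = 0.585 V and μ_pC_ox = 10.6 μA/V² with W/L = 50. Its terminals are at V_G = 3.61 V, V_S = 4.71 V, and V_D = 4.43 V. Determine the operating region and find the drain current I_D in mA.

V_SG = V_S − V_G = 4.71 − 3.61 = 1.1 V; V_SD = V_S − V_D = 4.71 − 4.43 = 0.28 V.
k_p = μ_pC_ox · (W/L) = 0.53 mA/V².
V_ov = V_SG − |V_tp| = 1.1 − 0.585 = 0.515 V.
Since V_SD = 0.28 V < V_ov = 0.515 V, the device is in the triode region.
I_D = k_p [V_ov · V_SD − ½ V_SD²] = 0.53 × [0.515 × 0.28 − 0.5 × 0.28²] = 0.0557 mA.

Triode; I_D = 0.0557 mA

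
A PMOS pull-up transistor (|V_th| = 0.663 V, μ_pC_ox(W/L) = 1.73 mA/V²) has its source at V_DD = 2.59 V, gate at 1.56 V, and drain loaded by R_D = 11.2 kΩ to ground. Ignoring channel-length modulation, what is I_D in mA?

V_SG = V_DD − V_G = 2.59 − 1.56 = 1.03 V, so V_ov = 1.03 − 0.663 = 0.367 V.
Assume saturation: I_D = ½ k_p V_ov² = 0.5 × 1.73 × 0.367² = 0.117 mA, giving V_SD = V_DD − I_D R_D = 2.59 − 0.117 × 11.2 = 1.29 V.
V_SD = 1.29 V ≥ V_ov = 0.367 V, confirming saturation.

I_D = 0.117 mA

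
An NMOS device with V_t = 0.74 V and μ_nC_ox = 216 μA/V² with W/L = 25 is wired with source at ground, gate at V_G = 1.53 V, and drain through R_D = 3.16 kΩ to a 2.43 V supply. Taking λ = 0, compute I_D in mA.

I_D = 0.709 mA

V_GS = V_G = 1.53 V, so V_ov = 1.53 − 0.74 = 0.79 V.
k_n = μ_nC_ox · (W/L) = 5.4 mA/V².
Assume saturation: I_D = ½ k_n V_ov² = 0.5 × 5.4 × 0.79² = 1.69 mA, giving V_DS = V_DD − I_D R_D = 2.43 − 1.69 × 3.16 = -2.89 V.
But -2.89 V < V_ov = 0.79 V, so the device is actually in triode.
In triode I_D = k_n[V_ov V_DS − ½ V_DS²] and I_D = (V_DD − V_DS)/R_D. Equating: 8.53 V_DS² − 14.48 V_DS + 2.43 = 0, giving V_DS = 0.189 V (the root below V_ov).
I_D = (2.43 − 0.189) / 3.16 = 0.709 mA.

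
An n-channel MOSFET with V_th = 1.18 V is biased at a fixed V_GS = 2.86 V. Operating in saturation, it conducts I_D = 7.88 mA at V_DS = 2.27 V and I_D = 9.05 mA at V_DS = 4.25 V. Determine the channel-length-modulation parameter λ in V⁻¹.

With V_GS fixed, I_D ∝ (1 + λ V_DS) in saturation, so I_D2/I_D1 = (1 + λ V_DS2)/(1 + λ V_DS1).
9.05/7.88 = 1.148 = (1 + 4.25 λ)/(1 + 2.27 λ).
Solving: λ (I_D1 V_DS2 − I_D2 V_DS1) = I_D2 − I_D1, so λ = (9.05 − 7.88) / (7.88 × 4.25 − 9.05 × 2.27) = 1.17 / 12.9 = 0.0904 V⁻¹.

λ = 0.0904 V⁻¹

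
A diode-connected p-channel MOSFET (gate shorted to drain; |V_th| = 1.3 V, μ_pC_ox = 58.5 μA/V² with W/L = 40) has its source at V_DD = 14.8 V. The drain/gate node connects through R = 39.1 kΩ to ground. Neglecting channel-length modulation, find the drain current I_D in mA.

I_D = 0.332 mA

With gate tied to drain, V_SG = V_SD ≥ V_SG − |V_th|, so the device is in saturation.
k_p = μ_pC_ox · (W/L) = 2.34 mA/V².
KCL at the drain: ½ k_p (V_SG − |V_th|)² = (V_DD − V_SG)/R.
Let x = V_SG − 1.3. Then 45.7 x² + x − 13.5 = 0, giving x = 0.532 V (positive root), so V_SG = 1.83 V.
I_D = (V_DD − V_SG)/R = (14.8 − 1.83) / 39.1 = 0.332 mA.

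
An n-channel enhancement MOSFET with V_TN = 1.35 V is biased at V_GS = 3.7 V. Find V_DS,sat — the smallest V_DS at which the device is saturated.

V_DS,sat = 2.35 V

The boundary between triode and saturation is V_DS = V_GS − V_TN = V_ov.
V_ov = 3.7 − 1.35 = 2.35 V.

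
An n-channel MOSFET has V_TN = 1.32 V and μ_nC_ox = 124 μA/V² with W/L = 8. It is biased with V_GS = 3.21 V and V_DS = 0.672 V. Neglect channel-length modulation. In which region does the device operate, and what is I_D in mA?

k_n = μ_nC_ox · (W/L) = 0.992 mA/V².
V_ov = V_GS − V_TN = 3.21 − 1.32 = 1.89 V.
Since V_DS = 0.672 V < V_ov = 1.89 V, the device is in the triode region.
I_D = k_n [V_ov · V_DS − ½ V_DS²] = 0.992 × [1.89 × 0.672 − 0.5 × 0.672²] = 1.04 mA.

Triode; I_D = 1.04 mA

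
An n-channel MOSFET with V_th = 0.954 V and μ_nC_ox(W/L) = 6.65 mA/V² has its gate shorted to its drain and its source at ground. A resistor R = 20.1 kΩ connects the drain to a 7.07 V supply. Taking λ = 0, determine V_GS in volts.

With gate tied to drain, V_GS = V_DS ≥ V_GS − V_th, so the device is in saturation.
KCL at the drain: ½ k_n (V_GS − V_th)² = (V_DD − V_GS)/R.
Let x = V_GS − 0.954. Then 66.8 x² + x − 6.116 = 0, giving x = 0.295 V (positive root), so V_GS = 1.25 V.
I_D = (V_DD − V_GS)/R = (7.07 − 1.25) / 20.1 = 0.29 mA.

V_GS = 1.25 V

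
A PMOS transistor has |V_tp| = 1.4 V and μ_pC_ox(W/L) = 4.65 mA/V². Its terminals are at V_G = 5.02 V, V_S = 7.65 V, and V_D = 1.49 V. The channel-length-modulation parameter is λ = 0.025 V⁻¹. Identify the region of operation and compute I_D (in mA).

V_SG = V_S − V_G = 7.65 − 5.02 = 2.63 V; V_SD = V_S − V_D = 7.65 − 1.49 = 6.16 V.
V_ov = V_SG − |V_tp| = 2.63 − 1.4 = 1.23 V.
Since V_SD = 6.16 V ≥ V_ov = 1.23 V, the device is in saturation.
I_D = ½ k_p V_ov² (1 + λ V_SD) = 0.5 × 4.65 × 1.23² × (1 + 0.025 × 6.16) = 4.06 mA.

Saturation; I_D = 4.06 mA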